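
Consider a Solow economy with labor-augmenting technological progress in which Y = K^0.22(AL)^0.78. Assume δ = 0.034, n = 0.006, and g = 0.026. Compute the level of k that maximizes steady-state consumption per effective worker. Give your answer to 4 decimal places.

k_gold ≈ 4.6812

The effective depreciation rate is n + g + δ = 0.006 + 0.026 + 0.034 = 0.066.
At the golden rule the marginal product of capital equals n+g+δ: 0.22·k^(0.22−1) = 0.066. Solving, k_gold = (0.22/0.066)^(1/0.78) ≈ 4.6812.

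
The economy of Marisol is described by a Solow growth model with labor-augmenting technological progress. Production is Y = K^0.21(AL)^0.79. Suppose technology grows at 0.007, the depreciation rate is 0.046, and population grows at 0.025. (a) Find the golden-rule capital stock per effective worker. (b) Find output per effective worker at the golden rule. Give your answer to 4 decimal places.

n + g + δ = 0.025 + 0.007 + 0.046 = 0.078.
Maximizing c = f(k) − (n+g+δ)·k gives f'(k) = n+g+δ, i.e. 0.21·k^(0.21−1) = 0.078, so k_gold = (0.21/0.078)^(1/0.79) ≈ 3.5032.
y_gold = 3.5032^0.21 ≈ 1.3012.

(a) k_gold ≈ 3.5032; (b) y_gold ≈ 1.3012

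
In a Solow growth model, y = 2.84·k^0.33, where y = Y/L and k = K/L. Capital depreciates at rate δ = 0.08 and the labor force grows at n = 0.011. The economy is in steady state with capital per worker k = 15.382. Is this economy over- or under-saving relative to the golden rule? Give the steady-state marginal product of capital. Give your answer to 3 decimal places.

Capital per worker breaks even when investment replaces (n + δ)·k; here n + δ = 0.091.
MPK = 0.33·2.84·k^(0.33−1) = 0.33·2.84·15.382^(-0.67) ≈ 0.1502.
MPK > 0.091, so the economy is dynamically efficient (under-saving).

under-saving; MPK ≈ 0.150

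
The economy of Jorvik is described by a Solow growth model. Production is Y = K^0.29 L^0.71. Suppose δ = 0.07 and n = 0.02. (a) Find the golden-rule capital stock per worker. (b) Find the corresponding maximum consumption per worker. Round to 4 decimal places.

(a) k_gold ≈ 5.1965; (b) c_gold ≈ 1.1450

The effective depreciation rate is n + δ = 0.02 + 0.07 = 0.09.
At the golden rule the marginal product of capital equals n+δ: 0.29·k^(0.29−1) = 0.09. Solving, k_gold = (0.29/0.09)^(1/0.71) ≈ 5.1965.
y_gold = 5.1965^0.29 ≈ 1.6127; c_gold = y_gold − 0.09·k_gold ≈ 1.1450.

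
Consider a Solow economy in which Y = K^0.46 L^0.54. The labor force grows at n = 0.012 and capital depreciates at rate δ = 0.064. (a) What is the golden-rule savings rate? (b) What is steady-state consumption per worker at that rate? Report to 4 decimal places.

(a) s_gold = 0.4600; (b) c_gold ≈ 2.5032

n + δ = 0.012 + 0.064 = 0.076.
For Cobb-Douglas, s_gold equals capital's share: s_gold = 0.46.
At the golden rule the marginal product of capital equals n+δ: 0.46·k^(0.46−1) = 0.076. Solving, k_gold = (0.46/0.076)^(1/0.54) ≈ 28.0572.
y_gold = 28.0572^0.46 ≈ 4.6355; c_gold = (1−0.46)·y_gold ≈ 2.5032.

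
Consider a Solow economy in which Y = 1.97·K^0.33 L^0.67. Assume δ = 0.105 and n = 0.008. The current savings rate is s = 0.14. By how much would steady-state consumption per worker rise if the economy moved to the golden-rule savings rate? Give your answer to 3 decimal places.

Δc ≈ 0.496

Capital per worker breaks even when investment replaces (n + δ)·k; here n + δ = 0.113.
Current steady state (s = 0.14): k* = (0.14·1.97/0.113)^(1/0.67) ≈ 3.7878, y* = 1.97·3.7878^0.33 ≈ 3.0573, c* = (1−0.14)·3.0573 ≈ 2.6292.
At the golden rule the marginal product of capital equals n+δ: 0.33·1.97·k^(0.33−1) = 0.113. Solving, k_gold = (0.33·1.97/0.113)^(1/0.67) ≈ 13.6201.
y_gold = 1.97·13.6201^0.33 ≈ 4.6639, c_gold = y_gold − 0.113·k_gold ≈ 3.1248.
Gain: Δc = 3.1248 − 2.6292 ≈ 0.4955.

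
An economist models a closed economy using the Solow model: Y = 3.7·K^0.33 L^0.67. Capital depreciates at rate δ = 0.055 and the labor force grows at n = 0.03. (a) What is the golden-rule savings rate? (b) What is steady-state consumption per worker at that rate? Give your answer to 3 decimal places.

(a) s_gold = 0.330; (b) c_gold ≈ 9.211

Capital per worker breaks even when investment replaces (n + δ)·k; here n + δ = 0.085.
For Cobb-Douglas, s_gold equals capital's share: s_gold = 0.33.
Golden rule sets MPK = n+δ: 0.33·3.7·k^(0.33−1) = 0.085, so k_gold = (0.33·3.7/0.085)^(1/0.67) ≈ 53.3714.
y_gold = 3.7·53.3714^0.33 ≈ 13.7472; c_gold = (1−0.33)·y_gold ≈ 9.2106.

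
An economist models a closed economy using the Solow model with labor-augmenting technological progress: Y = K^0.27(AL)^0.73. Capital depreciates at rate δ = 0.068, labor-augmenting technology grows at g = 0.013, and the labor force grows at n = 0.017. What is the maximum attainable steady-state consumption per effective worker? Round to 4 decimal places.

c_gold ≈ 1.0620

n + g + δ = 0.017 + 0.013 + 0.068 = 0.098.
Setting f'(k) = n+g+δ gives 0.27·k^(0.27−1) = 0.098, hence k_gold = (0.27/0.098)^(1/0.73) ≈ 4.0080.
y_gold = 4.0080^0.27 ≈ 1.4548.
c_gold = y_gold − (n+g+δ)·k_gold = 1.4548 − 0.098·4.0080 ≈ 1.0620.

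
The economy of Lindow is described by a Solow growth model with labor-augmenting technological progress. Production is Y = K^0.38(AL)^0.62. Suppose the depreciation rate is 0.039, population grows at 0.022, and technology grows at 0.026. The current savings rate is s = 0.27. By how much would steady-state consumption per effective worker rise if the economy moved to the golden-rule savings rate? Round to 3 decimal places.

Δc ≈ 0.069

Break-even investment rate: n + g + δ = 0.022 + 0.026 + 0.039 = 0.087.
Current steady state (s = 0.27): k* = (0.27/0.087)^(1/0.62) ≈ 6.2129, y* = 6.2129^0.38 ≈ 2.0019, c* = (1−0.27)·2.0019 ≈ 1.4614.
Golden rule sets MPK = n+g+δ: 0.38·k^(0.38−1) = 0.087, so k_gold = (0.38/0.087)^(1/0.62) ≈ 10.7816.
y_gold = 10.7816^0.38 ≈ 2.4684, c_gold = y_gold − 0.087·k_gold ≈ 1.5304.
Gain: Δc = 1.5304 − 1.4614 ≈ 0.0690.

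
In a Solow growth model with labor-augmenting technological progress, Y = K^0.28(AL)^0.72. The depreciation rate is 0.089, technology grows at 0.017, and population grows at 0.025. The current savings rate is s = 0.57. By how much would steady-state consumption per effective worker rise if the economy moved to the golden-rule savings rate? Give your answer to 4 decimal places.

n + g + δ = 0.025 + 0.017 + 0.089 = 0.131.
Current steady state (s = 0.57): k* = (0.57/0.131)^(1/0.72) ≈ 7.7081, y* = 7.7081^0.28 ≈ 1.7715, c* = (1−0.57)·1.7715 ≈ 0.7618.
Setting f'(k) = n+g+δ gives 0.28·k^(0.28−1) = 0.131, hence k_gold = (0.28/0.131)^(1/0.72) ≈ 2.8719.
y_gold = 2.8719^0.28 ≈ 1.3437, c_gold = y_gold − 0.131·k_gold ≈ 0.9674.
Gain: Δc = 0.9674 − 0.7618 ≈ 0.2057.

Δc ≈ 0.2057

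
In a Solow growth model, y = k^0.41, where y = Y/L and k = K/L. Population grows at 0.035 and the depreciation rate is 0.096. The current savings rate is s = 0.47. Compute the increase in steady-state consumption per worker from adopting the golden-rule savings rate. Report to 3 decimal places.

n + δ = 0.035 + 0.096 = 0.131.
Current steady state (s = 0.47): k* = (0.47/0.131)^(1/0.59) ≈ 8.7173, y* = 8.7173^0.41 ≈ 2.4297, c* = (1−0.47)·2.4297 ≈ 1.2878.
Maximizing c = f(k) − (n+δ)·k gives f'(k) = n+δ, i.e. 0.41·k^(0.41−1) = 0.131, so k_gold = (0.41/0.131)^(1/0.59) ≈ 6.9159.
y_gold = 6.9159^0.41 ≈ 2.2097, c_gold = y_gold − 0.131·k_gold ≈ 1.3037.
Gain: Δc = 1.3037 − 1.2878 ≈ 0.0160.

Δc ≈ 0.016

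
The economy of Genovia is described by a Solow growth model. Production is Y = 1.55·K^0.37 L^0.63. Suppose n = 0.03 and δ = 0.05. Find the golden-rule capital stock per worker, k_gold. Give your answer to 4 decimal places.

n + δ = 0.03 + 0.05 = 0.08.
Golden rule sets MPK = n+δ: 0.37·1.55·k^(0.37−1) = 0.08, so k_gold = (0.37·1.55/0.08)^(1/0.63) ≈ 22.7954.

k_gold ≈ 22.7954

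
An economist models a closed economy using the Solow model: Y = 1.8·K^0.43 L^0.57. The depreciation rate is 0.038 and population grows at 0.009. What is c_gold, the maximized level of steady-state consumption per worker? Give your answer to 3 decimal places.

Capital per worker breaks even when investment replaces (n + δ)·k; here n + δ = 0.047.
At the golden rule the marginal product of capital equals n+δ: 0.43·1.8·k^(0.43−1) = 0.047. Solving, k_gold = (0.43·1.8/0.047)^(1/0.57) ≈ 136.2892.
y_gold = 1.8·136.2892^0.43 ≈ 14.8967.
c_gold = y_gold − (n+δ)·k_gold = 14.8967 − 0.047·136.2892 ≈ 8.4911.

c_gold ≈ 8.491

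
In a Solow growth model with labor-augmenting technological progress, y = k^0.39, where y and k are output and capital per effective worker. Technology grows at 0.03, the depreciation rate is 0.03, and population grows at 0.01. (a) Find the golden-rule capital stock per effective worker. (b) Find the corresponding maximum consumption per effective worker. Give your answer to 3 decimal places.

Break-even investment rate: n + g + δ = 0.01 + 0.03 + 0.03 = 0.07.
Maximizing c = f(k) − (n+g+δ)·k gives f'(k) = n+g+δ, i.e. 0.39·k^(0.39−1) = 0.07, so k_gold = (0.39/0.07)^(1/0.61) ≈ 16.7069.
y_gold = 16.7069^0.39 ≈ 2.9987; c_gold = y_gold − 0.07·k_gold ≈ 1.8292.

(a) k_gold ≈ 16.707; (b) c_gold ≈ 1.829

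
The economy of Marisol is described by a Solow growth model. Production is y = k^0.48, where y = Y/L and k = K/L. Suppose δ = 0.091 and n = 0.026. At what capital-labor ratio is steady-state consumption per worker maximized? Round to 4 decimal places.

Break-even investment rate: n + δ = 0.026 + 0.091 = 0.117.
Setting f'(k) = n+δ gives 0.48·k^(0.48−1) = 0.117, hence k_gold = (0.48/0.117)^(1/0.52) ≈ 15.0992.

k_gold ≈ 15.0992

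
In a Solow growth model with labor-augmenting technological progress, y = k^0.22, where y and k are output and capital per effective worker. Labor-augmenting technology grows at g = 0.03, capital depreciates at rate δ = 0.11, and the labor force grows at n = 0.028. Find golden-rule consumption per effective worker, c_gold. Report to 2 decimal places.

Capital per effective worker breaks even when investment replaces (n + g + δ)·k; here n + g + δ = 0.168.
Setting f'(k) = n+g+δ gives 0.22·k^(0.22−1) = 0.168, hence k_gold = (0.22/0.168)^(1/0.78) ≈ 1.4130.
y_gold = 1.4130^0.22 ≈ 1.0790.
c_gold = y_gold − (n+g+δ)·k_gold = 1.0790 − 0.168·1.4130 ≈ 0.8416.

c_gold ≈ 0.84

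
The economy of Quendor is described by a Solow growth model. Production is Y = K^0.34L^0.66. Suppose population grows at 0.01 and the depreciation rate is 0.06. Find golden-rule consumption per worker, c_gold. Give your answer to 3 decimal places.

c_gold ≈ 1.490

n + δ = 0.01 + 0.06 = 0.07.
Golden rule sets MPK = n+δ: 0.34·k^(0.34−1) = 0.07, so k_gold = (0.34/0.07)^(1/0.66) ≈ 10.9641.
y_gold = 10.9641^0.34 ≈ 2.2573.
c_gold = y_gold − (n+δ)·k_gold = 2.2573 − 0.07·10.9641 ≈ 1.4898.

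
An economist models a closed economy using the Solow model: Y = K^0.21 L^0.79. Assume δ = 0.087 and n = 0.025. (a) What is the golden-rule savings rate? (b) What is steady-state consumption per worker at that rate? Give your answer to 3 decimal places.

Capital per worker breaks even when investment replaces (n + δ)·k; here n + δ = 0.112.
For Cobb-Douglas, s_gold equals capital's share: s_gold = 0.21.
Maximizing c = f(k) − (n+δ)·k gives f'(k) = n+δ, i.e. 0.21·k^(0.21−1) = 0.112, so k_gold = (0.21/0.112)^(1/0.79) ≈ 2.2160.
y_gold = 2.2160^0.21 ≈ 1.1819; c_gold = (1−0.21)·y_gold ≈ 0.9337.

(a) s_gold = 0.210; (b) c_gold ≈ 0.934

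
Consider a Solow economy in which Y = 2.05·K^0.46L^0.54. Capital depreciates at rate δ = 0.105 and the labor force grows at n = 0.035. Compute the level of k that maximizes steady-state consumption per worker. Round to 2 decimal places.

n + δ = 0.035 + 0.105 = 0.14.
Maximizing c = f(k) − (n+δ)·k gives f'(k) = n+δ, i.e. 0.46·2.05·k^(0.46−1) = 0.14, so k_gold = (0.46·2.05/0.14)^(1/0.54) ≈ 34.2014.

k_gold ≈ 34.20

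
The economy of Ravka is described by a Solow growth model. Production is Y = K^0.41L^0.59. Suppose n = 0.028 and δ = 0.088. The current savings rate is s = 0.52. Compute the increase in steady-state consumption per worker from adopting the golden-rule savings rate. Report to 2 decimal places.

The effective depreciation rate is n + δ = 0.028 + 0.088 = 0.116.
Current steady state (s = 0.52): k* = (0.52/0.116)^(1/0.59) ≈ 12.7149, y* = 12.7149^0.41 ≈ 2.8364, c* = (1−0.52)·2.8364 ≈ 1.3615.
Setting f'(k) = n+δ gives 0.41·k^(0.41−1) = 0.116, hence k_gold = (0.41/0.116)^(1/0.59) ≈ 8.4990.
y_gold = 8.4990^0.41 ≈ 2.4046, c_gold = y_gold − 0.116·k_gold ≈ 1.4187.
Gain: Δc = 1.4187 − 1.3615 ≈ 0.0572.

Δc ≈ 0.06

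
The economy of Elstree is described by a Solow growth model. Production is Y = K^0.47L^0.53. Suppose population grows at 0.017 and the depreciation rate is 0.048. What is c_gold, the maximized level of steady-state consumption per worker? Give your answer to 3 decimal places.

c_gold ≈ 3.063

Capital per worker breaks even when investment replaces (n + δ)·k; here n + δ = 0.065.
Golden rule sets MPK = n+δ: 0.47·k^(0.47−1) = 0.065, so k_gold = (0.47/0.065)^(1/0.53) ≈ 41.7929.
y_gold = 41.7929^0.47 ≈ 5.7799.
c_gold = y_gold − (n+δ)·k_gold = 5.7799 − 0.065·41.7929 ≈ 3.0633.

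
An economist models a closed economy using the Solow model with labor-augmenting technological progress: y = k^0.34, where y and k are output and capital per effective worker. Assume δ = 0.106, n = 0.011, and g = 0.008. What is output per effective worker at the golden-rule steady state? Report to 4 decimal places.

Break-even investment rate: n + g + δ = 0.011 + 0.008 + 0.106 = 0.125.
Maximizing c = f(k) − (n+g+δ)·k gives f'(k) = n+g+δ, i.e. 0.34·k^(0.34−1) = 0.125, so k_gold = (0.34/0.125)^(1/0.66) ≈ 4.5545.
Output: y_gold = k_gold^0.34 = 4.5545^0.34 ≈ 1.6744.

y_gold ≈ 1.6744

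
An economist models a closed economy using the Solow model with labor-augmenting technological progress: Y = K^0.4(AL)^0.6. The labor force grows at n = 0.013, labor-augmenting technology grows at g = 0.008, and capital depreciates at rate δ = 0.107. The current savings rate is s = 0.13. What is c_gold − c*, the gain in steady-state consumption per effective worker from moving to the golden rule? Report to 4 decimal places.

Δc ≈ 0.4034

Capital per effective worker breaks even when investment replaces (n + g + δ)·k; here n + g + δ = 0.128.
Current steady state (s = 0.13): k* = (0.13/0.128)^(1/0.6) ≈ 1.0262, y* = 1.0262^0.4 ≈ 1.0104, c* = (1−0.13)·1.0104 ≈ 0.8790.
Maximizing c = f(k) − (n+g+δ)·k gives f'(k) = n+g+δ, i.e. 0.4·k^(0.4−1) = 0.128, so k_gold = (0.4/0.128)^(1/0.6) ≈ 6.6796.
y_gold = 6.6796^0.4 ≈ 2.1375, c_gold = y_gold − 0.128·k_gold ≈ 1.2825.
Gain: Δc = 1.2825 − 0.8790 ≈ 0.4034.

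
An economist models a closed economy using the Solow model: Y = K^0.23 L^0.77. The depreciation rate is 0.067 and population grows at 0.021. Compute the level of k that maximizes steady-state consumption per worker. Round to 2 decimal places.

k_gold ≈ 3.48

Capital per worker breaks even when investment replaces (n + δ)·k; here n + δ = 0.088.
At the golden rule the marginal product of capital equals n+δ: 0.23·k^(0.23−1) = 0.088. Solving, k_gold = (0.23/0.088)^(1/0.77) ≈ 3.4824.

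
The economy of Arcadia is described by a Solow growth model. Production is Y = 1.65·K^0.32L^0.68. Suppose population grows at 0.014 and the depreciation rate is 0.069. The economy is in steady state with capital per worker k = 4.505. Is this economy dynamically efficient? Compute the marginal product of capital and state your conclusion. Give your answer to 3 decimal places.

n + δ = 0.014 + 0.069 = 0.083.
MPK = 0.32·1.65·k^(0.32−1) = 0.32·1.65·4.505^(-0.68) ≈ 0.1897.
MPK > 0.083, so the economy is dynamically efficient (under-saving).

dynamically efficient; MPK ≈ 0.190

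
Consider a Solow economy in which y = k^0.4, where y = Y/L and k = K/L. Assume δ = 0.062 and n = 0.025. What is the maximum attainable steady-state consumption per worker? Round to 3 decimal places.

The effective depreciation rate is n + δ = 0.025 + 0.062 = 0.087.
At the golden rule the marginal product of capital equals n+δ: 0.4·k^(0.4−1) = 0.087. Solving, k_gold = (0.4/0.087)^(1/0.6) ≈ 12.7126.
y_gold = 12.7126^0.4 ≈ 2.7650.
c_gold = y_gold − (n+δ)·k_gold = 2.7650 − 0.087·12.7126 ≈ 1.6590.

c_gold ≈ 1.659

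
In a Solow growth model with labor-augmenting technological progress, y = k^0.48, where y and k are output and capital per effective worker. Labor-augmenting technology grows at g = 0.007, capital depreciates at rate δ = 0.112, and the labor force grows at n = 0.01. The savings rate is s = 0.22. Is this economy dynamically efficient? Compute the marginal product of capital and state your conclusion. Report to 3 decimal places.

The effective depreciation rate is n + g + δ = 0.01 + 0.007 + 0.112 = 0.129.
Steady-state k*: s·k^0.48 = 0.129·k gives k* = (0.22/0.129)^(1/0.52) ≈ 2.7915.
MPK = 0.48·2.7915^(-0.52) ≈ 0.2815.
MPK > n+g+δ = 0.129, so the economy is dynamically efficient (under-saving).

dynamically efficient; MPK ≈ 0.281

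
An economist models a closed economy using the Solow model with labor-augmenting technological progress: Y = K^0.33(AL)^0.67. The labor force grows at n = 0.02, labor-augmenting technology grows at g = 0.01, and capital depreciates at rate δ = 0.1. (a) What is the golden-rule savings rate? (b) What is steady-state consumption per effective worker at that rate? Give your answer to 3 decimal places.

(a) s_gold = 0.330; (b) c_gold ≈ 1.060

n + g + δ = 0.02 + 0.01 + 0.1 = 0.13.
For Cobb-Douglas, s_gold equals capital's share: s_gold = 0.33.
At the golden rule the marginal product of capital equals n+g+δ: 0.33·k^(0.33−1) = 0.13. Solving, k_gold = (0.33/0.13)^(1/0.67) ≈ 4.0164.
y_gold = 4.0164^0.33 ≈ 1.5822; c_gold = (1−0.33)·y_gold ≈ 1.0601.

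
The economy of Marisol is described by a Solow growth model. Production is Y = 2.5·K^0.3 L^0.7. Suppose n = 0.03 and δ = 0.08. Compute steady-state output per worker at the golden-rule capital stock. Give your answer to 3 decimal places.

Break-even investment rate: n + δ = 0.03 + 0.08 = 0.11.
Setting f'(k) = n+δ gives 0.3·2.5·k^(0.3−1) = 0.11, hence k_gold = (0.3·2.5/0.11)^(1/0.7) ≈ 15.5223.
Output: y_gold = 2.5·k_gold^0.3 = 2.5·15.5223^0.3 ≈ 5.6915.

y_gold ≈ 5.691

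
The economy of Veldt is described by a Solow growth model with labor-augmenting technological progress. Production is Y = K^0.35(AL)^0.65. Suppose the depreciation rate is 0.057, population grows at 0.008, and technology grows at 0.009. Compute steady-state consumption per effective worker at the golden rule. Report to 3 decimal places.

Break-even investment rate: n + g + δ = 0.008 + 0.009 + 0.057 = 0.074.
Setting f'(k) = n+g+δ gives 0.35·k^(0.35−1) = 0.074, hence k_gold = (0.35/0.074)^(1/0.65) ≈ 10.9197.
y_gold = 10.9197^0.35 ≈ 2.3087.
c_gold = y_gold − (n+g+δ)·k_gold = 2.3087 − 0.074·10.9197 ≈ 1.5007.

c_gold ≈ 1.501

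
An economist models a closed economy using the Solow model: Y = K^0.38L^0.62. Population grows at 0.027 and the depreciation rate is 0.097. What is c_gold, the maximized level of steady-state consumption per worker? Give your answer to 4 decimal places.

n + δ = 0.027 + 0.097 = 0.124.
At the golden rule the marginal product of capital equals n+δ: 0.38·k^(0.38−1) = 0.124. Solving, k_gold = (0.38/0.124)^(1/0.62) ≈ 6.0877.
y_gold = 6.0877^0.38 ≈ 1.9865.
c_gold = y_gold − (n+δ)·k_gold = 1.9865 − 0.124·6.0877 ≈ 1.2316.

c_gold ≈ 1.2316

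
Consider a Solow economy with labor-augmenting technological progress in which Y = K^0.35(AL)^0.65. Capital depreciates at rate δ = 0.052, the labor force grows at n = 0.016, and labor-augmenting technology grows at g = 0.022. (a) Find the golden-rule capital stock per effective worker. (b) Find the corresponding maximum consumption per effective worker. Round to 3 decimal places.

Capital per effective worker breaks even when investment replaces (n + g + δ)·k; here n + g + δ = 0.09.
Maximizing c = f(k) − (n+g+δ)·k gives f'(k) = n+g+δ, i.e. 0.35·k^(0.35−1) = 0.09, so k_gold = (0.35/0.09)^(1/0.65) ≈ 8.0802.
y_gold = 8.0802^0.35 ≈ 2.0778; c_gold = y_gold − 0.09·k_gold ≈ 1.3506.

(a) k_gold ≈ 8.080; (b) c_gold ≈ 1.351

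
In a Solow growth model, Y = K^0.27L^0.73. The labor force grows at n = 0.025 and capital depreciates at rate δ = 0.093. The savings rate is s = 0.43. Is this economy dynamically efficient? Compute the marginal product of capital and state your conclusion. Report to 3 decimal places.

dynamically inefficient; MPK ≈ 0.074

Break-even investment rate: n + δ = 0.025 + 0.093 = 0.118.
Steady-state k*: s·k^0.27 = 0.118·k gives k* = (0.43/0.118)^(1/0.73) ≈ 5.8789.
MPK = 0.27·5.8789^(-0.73) ≈ 0.0741.
MPK < n+δ = 0.118, so the economy is dynamically inefficient (over-saving).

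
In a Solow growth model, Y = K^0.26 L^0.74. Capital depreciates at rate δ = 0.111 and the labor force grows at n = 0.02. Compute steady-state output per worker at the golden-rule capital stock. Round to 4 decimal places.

Break-even investment rate: n + δ = 0.02 + 0.111 = 0.131.
At the golden rule the marginal product of capital equals n+δ: 0.26·k^(0.26−1) = 0.131. Solving, k_gold = (0.26/0.131)^(1/0.74) ≈ 2.5252.
Output: y_gold = k_gold^0.26 = 2.5252^0.26 ≈ 1.2723.

y_gold ≈ 1.2723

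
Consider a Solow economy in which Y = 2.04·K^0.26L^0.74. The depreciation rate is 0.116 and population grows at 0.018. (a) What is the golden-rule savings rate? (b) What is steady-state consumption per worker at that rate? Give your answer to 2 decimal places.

(a) s_gold = 0.26; (b) c_gold ≈ 2.45

The effective depreciation rate is n + δ = 0.018 + 0.116 = 0.134.
For Cobb-Douglas, s_gold equals capital's share: s_gold = 0.26.
Golden rule sets MPK = n+δ: 0.26·2.04·k^(0.26−1) = 0.134, so k_gold = (0.26·2.04/0.134)^(1/0.74) ≈ 6.4185.
y_gold = 2.04·6.4185^0.26 ≈ 3.3080; c_gold = (1−0.26)·y_gold ≈ 2.4479.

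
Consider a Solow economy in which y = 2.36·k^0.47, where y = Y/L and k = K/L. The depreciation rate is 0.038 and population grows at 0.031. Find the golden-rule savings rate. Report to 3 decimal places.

s_gold = 0.470

Break-even investment rate: n + δ = 0.031 + 0.038 = 0.069.
At the golden rule MPK = n+δ, and in any Cobb-Douglas steady state s = (n+δ)·k/y = MPK·k/y = capital's share 0.47.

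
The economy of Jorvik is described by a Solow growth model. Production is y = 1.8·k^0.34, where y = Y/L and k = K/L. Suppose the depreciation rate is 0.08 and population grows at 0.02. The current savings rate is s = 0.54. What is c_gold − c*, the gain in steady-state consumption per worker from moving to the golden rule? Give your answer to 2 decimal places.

Δc ≈ 0.35

n + δ = 0.02 + 0.08 = 0.1.
Current steady state (s = 0.54): k* = (0.54·1.8/0.1)^(1/0.66) ≈ 31.3664, y* = 1.8·31.3664^0.34 ≈ 5.8086, c* = (1−0.54)·5.8086 ≈ 2.6719.
At the golden rule the marginal product of capital equals n+δ: 0.34·1.8·k^(0.34−1) = 0.1. Solving, k_gold = (0.34·1.8/0.1)^(1/0.66) ≈ 15.5614.
y_gold = 1.8·15.5614^0.34 ≈ 4.5769, c_gold = y_gold − 0.1·k_gold ≈ 3.0207.
Gain: Δc = 3.0207 − 2.6719 ≈ 0.3488.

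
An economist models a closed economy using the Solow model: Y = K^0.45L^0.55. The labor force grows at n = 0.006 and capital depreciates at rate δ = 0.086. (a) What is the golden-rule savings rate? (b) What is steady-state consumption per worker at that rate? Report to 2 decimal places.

Capital per worker breaks even when investment replaces (n + δ)·k; here n + δ = 0.092.
For Cobb-Douglas, s_gold equals capital's share: s_gold = 0.45.
Maximizing c = f(k) − (n+δ)·k gives f'(k) = n+δ, i.e. 0.45·k^(0.45−1) = 0.092, so k_gold = (0.45/0.092)^(1/0.55) ≈ 17.9267.
y_gold = 17.9267^0.45 ≈ 3.6650; c_gold = (1−0.45)·y_gold ≈ 2.0158.

(a) s_gold = 0.45; (b) c_gold ≈ 2.02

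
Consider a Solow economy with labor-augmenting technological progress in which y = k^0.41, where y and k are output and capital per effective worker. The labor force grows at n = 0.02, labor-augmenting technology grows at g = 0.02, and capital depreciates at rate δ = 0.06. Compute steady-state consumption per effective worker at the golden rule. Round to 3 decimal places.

n + g + δ = 0.02 + 0.02 + 0.06 = 0.1.
At the golden rule the marginal product of capital equals n+g+δ: 0.41·k^(0.41−1) = 0.1. Solving, k_gold = (0.41/0.1)^(1/0.59) ≈ 10.9299.
y_gold = 10.9299^0.41 ≈ 2.6658.
c_gold = y_gold − (n+g+δ)·k_gold = 2.6658 − 0.1·10.9299 ≈ 1.5728.

c_gold ≈ 1.573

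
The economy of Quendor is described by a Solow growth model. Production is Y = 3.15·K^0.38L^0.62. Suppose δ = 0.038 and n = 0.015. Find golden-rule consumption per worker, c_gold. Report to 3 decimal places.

n + δ = 0.015 + 0.038 = 0.053.
Setting f'(k) = n+δ gives 0.38·3.15·k^(0.38−1) = 0.053, hence k_gold = (0.38·3.15/0.053)^(1/0.62) ≈ 152.6082.
y_gold = 3.15·152.6082^0.38 ≈ 21.2848.
c_gold = y_gold − (n+δ)·k_gold = 21.2848 − 0.053·152.6082 ≈ 13.1966.

c_gold ≈ 13.197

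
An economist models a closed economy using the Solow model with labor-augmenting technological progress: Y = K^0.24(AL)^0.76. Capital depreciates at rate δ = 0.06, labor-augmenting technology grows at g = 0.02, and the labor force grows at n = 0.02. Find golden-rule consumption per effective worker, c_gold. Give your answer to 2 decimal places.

c_gold ≈ 1.00

Capital per effective worker breaks even when investment replaces (n + g + δ)·k; here n + g + δ = 0.1.
Maximizing c = f(k) − (n+g+δ)·k gives f'(k) = n+g+δ, i.e. 0.24·k^(0.24−1) = 0.1, so k_gold = (0.24/0.1)^(1/0.76) ≈ 3.1643.
y_gold = 3.1643^0.24 ≈ 1.3185.
c_gold = y_gold − (n+g+δ)·k_gold = 1.3185 − 0.1·3.1643 ≈ 1.0020.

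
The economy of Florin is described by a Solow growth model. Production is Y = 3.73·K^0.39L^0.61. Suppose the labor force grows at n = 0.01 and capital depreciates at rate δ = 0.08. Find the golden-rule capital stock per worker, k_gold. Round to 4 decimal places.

The effective depreciation rate is n + δ = 0.01 + 0.08 = 0.09.
Setting f'(k) = n+δ gives 0.39·3.73·k^(0.39−1) = 0.09, hence k_gold = (0.39·3.73/0.09)^(1/0.61) ≈ 95.7631.

k_gold ≈ 95.7631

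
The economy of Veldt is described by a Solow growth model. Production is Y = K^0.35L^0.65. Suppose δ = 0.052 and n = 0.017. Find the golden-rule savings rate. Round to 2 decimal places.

n + δ = 0.017 + 0.052 = 0.069.
At the golden rule MPK = n+δ, and in any Cobb-Douglas steady state s = (n+δ)·k/y = MPK·k/y = capital's share 0.35.

s_gold = 0.35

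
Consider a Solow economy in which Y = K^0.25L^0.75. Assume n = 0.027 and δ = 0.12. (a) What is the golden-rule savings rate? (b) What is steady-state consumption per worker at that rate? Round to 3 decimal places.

(a) s_gold = 0.250; (b) c_gold ≈ 0.895

The effective depreciation rate is n + δ = 0.027 + 0.12 = 0.147.
For Cobb-Douglas, s_gold equals capital's share: s_gold = 0.25.
Setting f'(k) = n+δ gives 0.25·k^(0.25−1) = 0.147, hence k_gold = (0.25/0.147)^(1/0.75) ≈ 2.0300.
y_gold = 2.0300^0.25 ≈ 1.1936; c_gold = (1−0.25)·y_gold ≈ 0.8952.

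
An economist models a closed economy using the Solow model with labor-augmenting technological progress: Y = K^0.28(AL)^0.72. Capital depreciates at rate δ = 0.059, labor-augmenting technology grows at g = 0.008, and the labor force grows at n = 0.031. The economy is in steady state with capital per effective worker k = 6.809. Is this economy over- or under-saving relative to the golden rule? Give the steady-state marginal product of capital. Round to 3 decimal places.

The effective depreciation rate is n + g + δ = 0.031 + 0.008 + 0.059 = 0.098.
MPK = 0.28·k^(0.28−1) = 0.28·6.809^(-0.72) ≈ 0.0704.
MPK < 0.098, so the economy is dynamically inefficient (over-saving).

over-saving; MPK ≈ 0.070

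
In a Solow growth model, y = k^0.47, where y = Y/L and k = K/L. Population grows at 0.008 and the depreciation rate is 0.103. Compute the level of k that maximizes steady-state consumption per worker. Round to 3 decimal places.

k_gold ≈ 15.226

The effective depreciation rate is n + δ = 0.008 + 0.103 = 0.111.
Maximizing c = f(k) − (n+δ)·k gives f'(k) = n+δ, i.e. 0.47·k^(0.47−1) = 0.111, so k_gold = (0.47/0.111)^(1/0.53) ≈ 15.2263.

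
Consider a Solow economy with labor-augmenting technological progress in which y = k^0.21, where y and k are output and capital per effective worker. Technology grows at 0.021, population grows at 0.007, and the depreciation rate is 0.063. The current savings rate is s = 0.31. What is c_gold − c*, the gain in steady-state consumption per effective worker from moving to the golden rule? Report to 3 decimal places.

Δc ≈ 0.031

n + g + δ = 0.007 + 0.021 + 0.063 = 0.091.
Current steady state (s = 0.31): k* = (0.31/0.091)^(1/0.79) ≈ 4.7187, y* = 4.7187^0.21 ≈ 1.3852, c* = (1−0.31)·1.3852 ≈ 0.9558.
At the golden rule the marginal product of capital equals n+g+δ: 0.21·k^(0.21−1) = 0.091. Solving, k_gold = (0.21/0.091)^(1/0.79) ≈ 2.8822.
y_gold = 2.8822^0.21 ≈ 1.2489, c_gold = y_gold − 0.091·k_gold ≈ 0.9867.
Gain: Δc = 0.9867 − 0.9558 ≈ 0.0309.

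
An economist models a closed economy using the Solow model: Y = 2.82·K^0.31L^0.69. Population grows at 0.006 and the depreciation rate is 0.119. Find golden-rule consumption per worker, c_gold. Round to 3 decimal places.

c_gold ≈ 4.662

The effective depreciation rate is n + δ = 0.006 + 0.119 = 0.125.
Maximizing c = f(k) − (n+δ)·k gives f'(k) = n+δ, i.e. 0.31·2.82·k^(0.31−1) = 0.125, so k_gold = (0.31·2.82/0.125)^(1/0.69) ≈ 16.7573.
y_gold = 2.82·16.7573^0.31 ≈ 6.7570.
c_gold = y_gold − (n+δ)·k_gold = 6.7570 − 0.125·16.7573 ≈ 4.6623.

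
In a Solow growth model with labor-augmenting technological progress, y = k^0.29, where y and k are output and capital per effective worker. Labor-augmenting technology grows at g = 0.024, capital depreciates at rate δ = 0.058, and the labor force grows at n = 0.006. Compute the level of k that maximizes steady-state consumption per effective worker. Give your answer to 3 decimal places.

The effective depreciation rate is n + g + δ = 0.006 + 0.024 + 0.058 = 0.088.
Setting f'(k) = n+g+δ gives 0.29·k^(0.29−1) = 0.088, hence k_gold = (0.29/0.088)^(1/0.71) ≈ 5.3636.

k_gold ≈ 5.364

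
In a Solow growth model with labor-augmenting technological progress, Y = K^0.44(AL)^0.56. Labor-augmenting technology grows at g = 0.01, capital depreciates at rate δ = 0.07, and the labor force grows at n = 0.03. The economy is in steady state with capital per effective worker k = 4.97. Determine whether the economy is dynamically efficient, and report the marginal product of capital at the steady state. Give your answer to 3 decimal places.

The effective depreciation rate is n + g + δ = 0.03 + 0.01 + 0.07 = 0.11.
MPK = 0.44·k^(0.44−1) = 0.44·4.97^(-0.56) ≈ 0.1793.
MPK > 0.11, so the economy is dynamically efficient (under-saving).

dynamically efficient; MPK ≈ 0.179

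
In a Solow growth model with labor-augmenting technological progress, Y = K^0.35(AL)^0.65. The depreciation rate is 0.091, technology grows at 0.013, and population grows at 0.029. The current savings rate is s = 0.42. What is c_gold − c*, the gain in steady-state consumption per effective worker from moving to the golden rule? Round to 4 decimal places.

Δc ≈ 0.0171

n + g + δ = 0.029 + 0.013 + 0.091 = 0.133.
Current steady state (s = 0.42): k* = (0.42/0.133)^(1/0.65) ≈ 5.8655, y* = 5.8655^0.35 ≈ 1.8574, c* = (1−0.42)·1.8574 ≈ 1.0773.
Setting f'(k) = n+g+δ gives 0.35·k^(0.35−1) = 0.133, hence k_gold = (0.35/0.133)^(1/0.65) ≈ 4.4308.
y_gold = 4.4308^0.35 ≈ 1.6837, c_gold = y_gold − 0.133·k_gold ≈ 1.0944.
Gain: Δc = 1.0944 − 1.0773 ≈ 0.0171.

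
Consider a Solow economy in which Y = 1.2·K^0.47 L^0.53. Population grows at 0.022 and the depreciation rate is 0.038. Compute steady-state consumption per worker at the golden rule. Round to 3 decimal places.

The effective depreciation rate is n + δ = 0.022 + 0.038 = 0.06.
Maximizing c = f(k) − (n+δ)·k gives f'(k) = n+δ, i.e. 0.47·1.2·k^(0.47−1) = 0.06, so k_gold = (0.47·1.2/0.06)^(1/0.53) ≈ 68.5631.
y_gold = 1.2·68.5631^0.47 ≈ 8.7527.
c_gold = y_gold − (n+δ)·k_gold = 8.7527 − 0.06·68.5631 ≈ 4.6389.

c_gold ≈ 4.639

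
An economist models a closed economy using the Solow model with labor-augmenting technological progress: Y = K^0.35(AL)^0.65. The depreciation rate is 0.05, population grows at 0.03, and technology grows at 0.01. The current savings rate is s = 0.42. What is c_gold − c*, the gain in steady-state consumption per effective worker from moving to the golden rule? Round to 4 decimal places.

Δc ≈ 0.0211

Capital per effective worker breaks even when investment replaces (n + g + δ)·k; here n + g + δ = 0.09.
Current steady state (s = 0.42): k* = (0.42/0.09)^(1/0.65) ≈ 10.6965, y* = 10.6965^0.35 ≈ 2.2921, c* = (1−0.42)·2.2921 ≈ 1.3294.
At the golden rule the marginal product of capital equals n+g+δ: 0.35·k^(0.35−1) = 0.09. Solving, k_gold = (0.35/0.09)^(1/0.65) ≈ 8.0802.
y_gold = 8.0802^0.35 ≈ 2.0778, c_gold = y_gold − 0.09·k_gold ≈ 1.3506.
Gain: Δc = 1.3506 − 1.3294 ≈ 0.0211.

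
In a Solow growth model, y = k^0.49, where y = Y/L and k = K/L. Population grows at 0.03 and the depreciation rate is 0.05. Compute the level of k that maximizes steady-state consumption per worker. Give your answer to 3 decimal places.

k_gold ≈ 34.942

n + δ = 0.03 + 0.05 = 0.08.
Golden rule sets MPK = n+δ: 0.49·k^(0.49−1) = 0.08, so k_gold = (0.49/0.08)^(1/0.51) ≈ 34.9418.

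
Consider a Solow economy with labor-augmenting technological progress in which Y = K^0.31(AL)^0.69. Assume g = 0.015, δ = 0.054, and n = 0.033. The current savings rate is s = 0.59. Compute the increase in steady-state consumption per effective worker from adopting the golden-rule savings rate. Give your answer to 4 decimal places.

The effective depreciation rate is n + g + δ = 0.033 + 0.015 + 0.054 = 0.102.
Current steady state (s = 0.59): k* = (0.59/0.102)^(1/0.69) ≈ 12.7266, y* = 12.7266^0.31 ≈ 2.2002, c* = (1−0.59)·2.2002 ≈ 0.9021.
At the golden rule the marginal product of capital equals n+g+δ: 0.31·k^(0.31−1) = 0.102. Solving, k_gold = (0.31/0.102)^(1/0.69) ≈ 5.0079.
y_gold = 5.0079^0.31 ≈ 1.6478, c_gold = y_gold − 0.102·k_gold ≈ 1.1370.
Gain: Δc = 1.1370 − 0.9021 ≈ 0.2349.

Δc ≈ 0.2349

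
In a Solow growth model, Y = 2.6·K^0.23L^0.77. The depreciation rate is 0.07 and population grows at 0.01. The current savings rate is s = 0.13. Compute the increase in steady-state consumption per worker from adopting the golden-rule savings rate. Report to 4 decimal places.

The effective depreciation rate is n + δ = 0.01 + 0.07 = 0.08.
Current steady state (s = 0.13): k* = (0.13·2.6/0.08)^(1/0.77) ≈ 6.4977, y* = 2.6·6.4977^0.23 ≈ 3.9986, c* = (1−0.13)·3.9986 ≈ 3.4788.
Maximizing c = f(k) − (n+δ)·k gives f'(k) = n+δ, i.e. 0.23·2.6·k^(0.23−1) = 0.08, so k_gold = (0.23·2.6/0.08)^(1/0.77) ≈ 13.6320.
y_gold = 2.6·13.6320^0.23 ≈ 4.7416, c_gold = y_gold − 0.08·k_gold ≈ 3.6510.
Gain: Δc = 3.6510 − 3.4788 ≈ 0.1722.

Δc ≈ 0.1722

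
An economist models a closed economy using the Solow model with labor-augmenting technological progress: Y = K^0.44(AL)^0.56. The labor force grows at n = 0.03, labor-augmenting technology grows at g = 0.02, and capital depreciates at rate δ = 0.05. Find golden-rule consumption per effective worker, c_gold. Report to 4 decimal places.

Capital per effective worker breaks even when investment replaces (n + g + δ)·k; here n + g + δ = 0.1.
Setting f'(k) = n+g+δ gives 0.44·k^(0.44−1) = 0.1, hence k_gold = (0.44/0.1)^(1/0.56) ≈ 14.0936.
y_gold = 14.0936^0.44 ≈ 3.2031.
c_gold = y_gold − (n+g+δ)·k_gold = 3.2031 − 0.1·14.0936 ≈ 1.7937.

c_gold ≈ 1.7937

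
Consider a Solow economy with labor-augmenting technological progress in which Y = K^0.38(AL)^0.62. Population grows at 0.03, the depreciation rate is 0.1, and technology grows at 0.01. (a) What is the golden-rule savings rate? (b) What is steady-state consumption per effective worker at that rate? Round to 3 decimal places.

n + g + δ = 0.03 + 0.01 + 0.1 = 0.14.
For Cobb-Douglas, s_gold equals capital's share: s_gold = 0.38.
Golden rule sets MPK = n+g+δ: 0.38·k^(0.38−1) = 0.14, so k_gold = (0.38/0.14)^(1/0.62) ≈ 5.0055.
y_gold = 5.0055^0.38 ≈ 1.8441; c_gold = (1−0.38)·y_gold ≈ 1.1434.

(a) s_gold = 0.380; (b) c_gold ≈ 1.143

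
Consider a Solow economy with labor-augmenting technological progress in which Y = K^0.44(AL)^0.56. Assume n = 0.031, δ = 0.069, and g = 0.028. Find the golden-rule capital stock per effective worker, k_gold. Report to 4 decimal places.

k_gold ≈ 9.0694

Break-even investment rate: n + g + δ = 0.031 + 0.028 + 0.069 = 0.128.
At the golden rule the marginal product of capital equals n+g+δ: 0.44·k^(0.44−1) = 0.128. Solving, k_gold = (0.44/0.128)^(1/0.56) ≈ 9.0694.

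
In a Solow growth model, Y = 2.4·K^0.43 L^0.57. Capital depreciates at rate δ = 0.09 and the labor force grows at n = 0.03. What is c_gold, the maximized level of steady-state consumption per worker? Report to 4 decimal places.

c_gold ≈ 6.9352

Break-even investment rate: n + δ = 0.03 + 0.09 = 0.12.
Maximizing c = f(k) − (n+δ)·k gives f'(k) = n+δ, i.e. 0.43·2.4·k^(0.43−1) = 0.12, so k_gold = (0.43·2.4/0.12)^(1/0.57) ≈ 43.5984.
y_gold = 2.4·43.5984^0.43 ≈ 12.1670.
c_gold = y_gold − (n+δ)·k_gold = 12.1670 − 0.12·43.5984 ≈ 6.9352.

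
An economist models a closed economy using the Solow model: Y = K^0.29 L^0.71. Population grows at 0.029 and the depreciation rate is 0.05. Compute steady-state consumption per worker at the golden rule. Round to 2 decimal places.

Capital per worker breaks even when investment replaces (n + δ)·k; here n + δ = 0.079.
At the golden rule the marginal product of capital equals n+δ: 0.29·k^(0.29−1) = 0.079. Solving, k_gold = (0.29/0.079)^(1/0.71) ≈ 6.2438.
y_gold = 6.2438^0.29 ≈ 1.7009.
c_gold = y_gold − (n+δ)·k_gold = 1.7009 − 0.079·6.2438 ≈ 1.2076.

c_gold ≈ 1.21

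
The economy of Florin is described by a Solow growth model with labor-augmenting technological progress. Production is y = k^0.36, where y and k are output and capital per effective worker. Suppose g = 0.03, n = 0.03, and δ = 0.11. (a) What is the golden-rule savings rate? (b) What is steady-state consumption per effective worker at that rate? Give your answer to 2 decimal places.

Capital per effective worker breaks even when investment replaces (n + g + δ)·k; here n + g + δ = 0.17.
For Cobb-Douglas, s_gold equals capital's share: s_gold = 0.36.
Golden rule sets MPK = n+g+δ: 0.36·k^(0.36−1) = 0.17, so k_gold = (0.36/0.17)^(1/0.64) ≈ 3.2296.
y_gold = 3.2296^0.36 ≈ 1.5251; c_gold = (1−0.36)·y_gold ≈ 0.9761.

(a) s_gold = 0.36; (b) c_gold ≈ 0.98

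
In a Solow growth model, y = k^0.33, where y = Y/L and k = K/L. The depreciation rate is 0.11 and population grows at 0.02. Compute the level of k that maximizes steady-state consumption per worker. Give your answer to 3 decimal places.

Break-even investment rate: n + δ = 0.02 + 0.11 = 0.13.
At the golden rule the marginal product of capital equals n+δ: 0.33·k^(0.33−1) = 0.13. Solving, k_gold = (0.33/0.13)^(1/0.67) ≈ 4.0164.

k_gold ≈ 4.016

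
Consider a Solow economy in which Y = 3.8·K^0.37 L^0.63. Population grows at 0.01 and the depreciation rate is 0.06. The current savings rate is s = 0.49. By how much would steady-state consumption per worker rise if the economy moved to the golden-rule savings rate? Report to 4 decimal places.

Δc ≈ 0.6312

Break-even investment rate: n + δ = 0.01 + 0.06 = 0.07.
Current steady state (s = 0.49): k* = (0.49·3.8/0.07)^(1/0.63) ≈ 182.6909, y* = 3.8·182.6909^0.37 ≈ 26.0987, c* = (1−0.49)·26.0987 ≈ 13.3103.
Setting f'(k) = n+δ gives 0.37·3.8·k^(0.37−1) = 0.07, hence k_gold = (0.37·3.8/0.07)^(1/0.63) ≈ 116.9702.
y_gold = 3.8·116.9702^0.37 ≈ 22.1295, c_gold = y_gold − 0.07·k_gold ≈ 13.9416.
Gain: Δc = 13.9416 − 13.3103 ≈ 0.6312.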